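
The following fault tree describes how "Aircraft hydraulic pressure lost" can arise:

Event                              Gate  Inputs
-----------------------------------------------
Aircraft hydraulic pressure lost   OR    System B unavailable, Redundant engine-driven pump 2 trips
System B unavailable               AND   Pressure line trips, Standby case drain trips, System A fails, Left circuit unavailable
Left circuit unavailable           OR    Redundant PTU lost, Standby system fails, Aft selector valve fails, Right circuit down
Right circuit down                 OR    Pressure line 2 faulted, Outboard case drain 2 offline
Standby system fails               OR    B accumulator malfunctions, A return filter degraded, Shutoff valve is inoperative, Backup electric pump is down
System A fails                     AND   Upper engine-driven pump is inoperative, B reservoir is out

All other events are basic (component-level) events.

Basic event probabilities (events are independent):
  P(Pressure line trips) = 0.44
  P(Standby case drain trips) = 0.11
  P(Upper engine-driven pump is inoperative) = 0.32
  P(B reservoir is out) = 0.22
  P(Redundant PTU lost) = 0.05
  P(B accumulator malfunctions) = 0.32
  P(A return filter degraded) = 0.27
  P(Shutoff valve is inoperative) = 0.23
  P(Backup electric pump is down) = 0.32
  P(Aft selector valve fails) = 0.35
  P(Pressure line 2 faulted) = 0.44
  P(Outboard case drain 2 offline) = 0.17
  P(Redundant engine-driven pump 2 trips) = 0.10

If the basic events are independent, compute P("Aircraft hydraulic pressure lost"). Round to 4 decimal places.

P(System A fails) [AND] = 0.32 × 0.22 = 0.070400
P(Standby system fails) [OR] = 1 − (1−0.32) × (1−0.27) × (1−0.23) × (1−0.32) = 0.740085
P(Right circuit down) [OR] = 1 − (1−0.44) × (1−0.17) = 0.535200
P(Left circuit unavailable) [OR] = 1 − (1−0.05) × (1−0.740085) × (1−0.35) × (1−0.535200) = 0.925401
P(System B unavailable) [AND] = 0.44 × 0.11 × 0.070400 × 0.925401 = 0.003153
P(Aircraft hydraulic pressure lost) [OR] = 1 − (1−0.003153) × (1−0.10) = 0.102838
Rounded to 4 decimal places: P(Aircraft hydraulic pressure lost) ≈ 0.1028.

0.1028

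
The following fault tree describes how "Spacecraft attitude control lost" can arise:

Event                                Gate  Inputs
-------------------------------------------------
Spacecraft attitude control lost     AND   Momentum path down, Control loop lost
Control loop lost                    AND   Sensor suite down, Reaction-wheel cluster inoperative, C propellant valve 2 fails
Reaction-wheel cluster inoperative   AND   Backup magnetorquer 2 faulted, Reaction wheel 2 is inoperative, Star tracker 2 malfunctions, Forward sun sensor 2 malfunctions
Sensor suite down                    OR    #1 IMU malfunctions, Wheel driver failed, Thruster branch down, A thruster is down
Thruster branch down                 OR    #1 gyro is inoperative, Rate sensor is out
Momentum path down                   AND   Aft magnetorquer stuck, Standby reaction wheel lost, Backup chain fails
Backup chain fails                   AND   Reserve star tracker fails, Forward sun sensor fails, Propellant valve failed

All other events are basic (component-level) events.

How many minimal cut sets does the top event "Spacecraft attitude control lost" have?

5

Backup chain fails [AND]: one cut set from each child combined → 1 × 1 × 1 = 1 cut set(s).
Momentum path down [AND]: one cut set from each child combined → 1 × 1 × 1 = 1 cut set(s).
Thruster branch down [OR]: union of children's cut sets → 2 cut set(s).
Sensor suite down [OR]: union of children's cut sets → 5 cut set(s).
Reaction-wheel cluster inoperative [AND]: one cut set from each child combined → 1 × 1 × 1 × 1 = 1 cut set(s).
Control loop lost [AND]: one cut set from each child combined → 5 × 1 × 1 = 5 cut set(s).
Spacecraft attitude control lost [AND]: one cut set from each child combined → 1 × 5 = 5 cut set(s).
Minimal cut sets: {#1 IMU malfunctions, Aft magnetorquer stuck, Backup magnetorquer 2 faulted, C propellant valve 2 fails, Forward sun sensor 2 malfunctions, Forward sun sensor fails, Propellant valve failed, Reaction wheel 2 is inoperative, Reserve star tracker fails, Standby reaction wheel lost, Star tracker 2 malfunctions}; {Aft magnetorquer stuck, Backup magnetorquer 2 faulted, C propellant valve 2 fails, Forward sun sensor 2 malfunctions, Forward sun sensor fails, Propellant valve failed, Reaction wheel 2 is inoperative, Reserve star tracker fails, Standby reaction wheel lost, Star tracker 2 malfunctions, Wheel driver failed}; {#1 gyro is inoperative, Aft magnetorquer stuck, Backup magnetorquer 2 faulted, C propellant valve 2 fails, Forward sun sensor 2 malfunctions, Forward sun sensor fails, Propellant valve failed, Reaction wheel 2 is inoperative, Reserve star tracker fails, Standby reaction wheel lost, Star tracker 2 malfunctions}; {Aft magnetorquer stuck, Backup magnetorquer 2 faulted, C propellant valve 2 fails, Forward sun sensor 2 malfunctions, Forward sun sensor fails, Propellant valve failed, Rate sensor is out, Reaction wheel 2 is inoperative, Reserve star tracker fails, Standby reaction wheel lost, Star tracker 2 malfunctions}; {A thruster is down, Aft magnetorquer stuck, Backup magnetorquer 2 faulted, C propellant valve 2 fails, Forward sun sensor 2 malfunctions, Forward sun sensor fails, Propellant valve failed, Reaction wheel 2 is inoperative, Reserve star tracker fails, Standby reaction wheel lost, Star tracker 2 malfunctions}.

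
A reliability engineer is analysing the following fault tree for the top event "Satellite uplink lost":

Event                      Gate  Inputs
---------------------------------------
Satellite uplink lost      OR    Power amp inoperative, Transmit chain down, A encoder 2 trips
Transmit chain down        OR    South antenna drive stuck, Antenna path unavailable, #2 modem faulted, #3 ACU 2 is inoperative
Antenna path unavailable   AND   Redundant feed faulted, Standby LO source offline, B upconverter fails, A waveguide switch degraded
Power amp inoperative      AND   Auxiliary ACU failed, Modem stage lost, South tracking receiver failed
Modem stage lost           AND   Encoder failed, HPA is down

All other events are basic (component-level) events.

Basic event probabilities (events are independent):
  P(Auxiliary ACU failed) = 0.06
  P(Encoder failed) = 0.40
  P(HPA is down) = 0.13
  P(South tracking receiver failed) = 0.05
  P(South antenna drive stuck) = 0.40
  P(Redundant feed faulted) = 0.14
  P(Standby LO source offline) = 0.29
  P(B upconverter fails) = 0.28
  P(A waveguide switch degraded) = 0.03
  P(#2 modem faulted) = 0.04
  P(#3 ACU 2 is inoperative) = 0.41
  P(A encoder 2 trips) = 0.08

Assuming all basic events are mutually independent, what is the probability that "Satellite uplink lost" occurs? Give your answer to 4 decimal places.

0.6875

P(Modem stage lost) [AND] = 0.40 × 0.13 = 0.052000
P(Power amp inoperative) [AND] = 0.06 × 0.052000 × 0.05 = 0.000156
P(Antenna path unavailable) [AND] = 0.14 × 0.29 × 0.28 × 0.03 = 0.000341
P(Transmit chain down) [OR] = 1 − (1−0.40) × (1−0.000341) × (1−0.04) × (1−0.41) = 0.660276
P(Satellite uplink lost) [OR] = 1 − (1−0.000156) × (1−0.660276) × (1−0.08) = 0.687503
Rounded to 4 decimal places: P(Satellite uplink lost) ≈ 0.6875.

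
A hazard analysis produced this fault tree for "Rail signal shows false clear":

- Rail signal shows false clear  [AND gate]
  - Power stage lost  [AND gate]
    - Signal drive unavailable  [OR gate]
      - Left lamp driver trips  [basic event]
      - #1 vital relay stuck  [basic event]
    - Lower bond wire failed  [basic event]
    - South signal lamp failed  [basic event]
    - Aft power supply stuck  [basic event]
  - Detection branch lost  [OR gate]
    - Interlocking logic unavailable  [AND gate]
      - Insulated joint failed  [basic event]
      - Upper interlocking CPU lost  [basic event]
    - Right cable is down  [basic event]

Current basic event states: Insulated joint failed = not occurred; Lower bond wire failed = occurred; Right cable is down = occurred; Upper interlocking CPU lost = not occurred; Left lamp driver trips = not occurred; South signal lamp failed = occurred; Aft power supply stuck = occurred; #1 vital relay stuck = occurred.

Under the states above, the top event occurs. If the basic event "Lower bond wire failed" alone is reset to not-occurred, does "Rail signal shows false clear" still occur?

No

Counterfactual: set "Lower bond wire failed" to not occurred.
Signal drive unavailable [OR]: Left lamp driver trips=not, #1 vital relay stuck=occurs → at least one input occurs → occurs.
Power stage lost [AND]: Signal drive unavailable=occurs, Lower bond wire failed=not, South signal lamp failed=occurs, Aft power supply stuck=occurs → not all inputs occur → does not occur.
Interlocking logic unavailable [AND]: Insulated joint failed=not, Upper interlocking CPU lost=not → not all inputs occur → does not occur.
Detection branch lost [OR]: Interlocking logic unavailable=not, Right cable is down=occurs → at least one input occurs → occurs.
Rail signal shows false clear [AND]: Power stage lost=not, Detection branch lost=occurs → not all inputs occur → does not occur.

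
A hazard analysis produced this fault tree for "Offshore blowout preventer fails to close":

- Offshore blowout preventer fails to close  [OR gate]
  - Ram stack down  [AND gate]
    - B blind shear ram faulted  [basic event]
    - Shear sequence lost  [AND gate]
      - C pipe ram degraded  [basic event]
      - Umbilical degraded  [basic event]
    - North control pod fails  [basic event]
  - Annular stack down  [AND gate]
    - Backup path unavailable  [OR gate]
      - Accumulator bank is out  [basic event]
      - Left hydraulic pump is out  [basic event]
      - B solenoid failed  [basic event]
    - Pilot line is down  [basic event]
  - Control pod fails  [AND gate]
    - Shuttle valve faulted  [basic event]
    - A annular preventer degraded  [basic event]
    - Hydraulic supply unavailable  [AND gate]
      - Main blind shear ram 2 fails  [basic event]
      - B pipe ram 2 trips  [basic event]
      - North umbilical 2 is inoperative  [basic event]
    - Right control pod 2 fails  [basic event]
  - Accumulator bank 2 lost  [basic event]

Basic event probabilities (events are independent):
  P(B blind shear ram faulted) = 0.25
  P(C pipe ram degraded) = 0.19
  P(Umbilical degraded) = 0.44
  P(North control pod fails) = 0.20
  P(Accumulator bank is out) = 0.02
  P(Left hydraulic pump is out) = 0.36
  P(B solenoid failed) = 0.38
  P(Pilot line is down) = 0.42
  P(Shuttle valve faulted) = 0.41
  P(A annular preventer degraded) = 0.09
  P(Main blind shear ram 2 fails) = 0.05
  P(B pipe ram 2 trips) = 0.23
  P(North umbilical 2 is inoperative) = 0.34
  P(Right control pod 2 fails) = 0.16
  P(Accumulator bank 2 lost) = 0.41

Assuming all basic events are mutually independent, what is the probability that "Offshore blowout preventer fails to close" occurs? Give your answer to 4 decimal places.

P(Shear sequence lost) [AND] = 0.19 × 0.44 = 0.083600
P(Ram stack down) [AND] = 0.25 × 0.083600 × 0.20 = 0.004180
P(Backup path unavailable) [OR] = 1 − (1−0.02) × (1−0.36) × (1−0.38) = 0.611136
P(Annular stack down) [AND] = 0.611136 × 0.42 = 0.256677
P(Hydraulic supply unavailable) [AND] = 0.05 × 0.23 × 0.34 = 0.003910
P(Control pod fails) [AND] = 0.41 × 0.09 × 0.003910 × 0.16 = 0.000023
P(Offshore blowout preventer fails to close) [OR] = 1 − (1−0.004180) × (1−0.256677) × (1−0.000023) × (1−0.41) = 0.563283
Rounded to 4 decimal places: P(Offshore blowout preventer fails to close) ≈ 0.5633.

0.5633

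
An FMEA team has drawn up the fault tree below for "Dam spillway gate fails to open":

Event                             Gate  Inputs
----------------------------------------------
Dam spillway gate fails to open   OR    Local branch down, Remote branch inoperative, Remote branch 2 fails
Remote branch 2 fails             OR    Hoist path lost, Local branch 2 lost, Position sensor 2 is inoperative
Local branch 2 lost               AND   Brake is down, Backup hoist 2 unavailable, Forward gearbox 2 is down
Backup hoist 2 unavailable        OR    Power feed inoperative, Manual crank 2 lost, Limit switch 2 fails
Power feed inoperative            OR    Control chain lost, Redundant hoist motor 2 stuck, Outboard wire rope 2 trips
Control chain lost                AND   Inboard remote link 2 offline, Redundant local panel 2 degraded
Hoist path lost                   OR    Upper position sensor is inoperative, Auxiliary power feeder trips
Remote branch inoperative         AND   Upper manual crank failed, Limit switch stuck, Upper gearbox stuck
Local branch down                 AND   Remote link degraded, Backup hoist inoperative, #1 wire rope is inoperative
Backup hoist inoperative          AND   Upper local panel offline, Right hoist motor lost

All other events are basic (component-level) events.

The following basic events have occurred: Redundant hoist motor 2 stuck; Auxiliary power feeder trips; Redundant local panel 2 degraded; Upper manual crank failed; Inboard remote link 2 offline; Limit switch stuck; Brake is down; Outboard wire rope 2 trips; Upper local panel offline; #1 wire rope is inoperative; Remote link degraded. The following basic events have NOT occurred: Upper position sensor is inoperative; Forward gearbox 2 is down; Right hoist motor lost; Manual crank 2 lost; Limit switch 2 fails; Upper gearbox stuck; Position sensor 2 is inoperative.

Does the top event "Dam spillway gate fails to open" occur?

Backup hoist inoperative [AND]: Upper local panel offline=occurs, Right hoist motor lost=not → not all inputs occur → does not occur.
Local branch down [AND]: Remote link degraded=occurs, Backup hoist inoperative=not, #1 wire rope is inoperative=occurs → not all inputs occur → does not occur.
Remote branch inoperative [AND]: Upper manual crank failed=occurs, Limit switch stuck=occurs, Upper gearbox stuck=not → not all inputs occur → does not occur.
Hoist path lost [OR]: Upper position sensor is inoperative=not, Auxiliary power feeder trips=occurs → at least one input occurs → occurs.
Control chain lost [AND]: Inboard remote link 2 offline=occurs, Redundant local panel 2 degraded=occurs → all inputs occur → occurs.
Power feed inoperative [OR]: Control chain lost=occurs, Redundant hoist motor 2 stuck=occurs, Outboard wire rope 2 trips=occurs → at least one input occurs → occurs.
Backup hoist 2 unavailable [OR]: Power feed inoperative=occurs, Manual crank 2 lost=not, Limit switch 2 fails=not → at least one input occurs → occurs.
Local branch 2 lost [AND]: Brake is down=occurs, Backup hoist 2 unavailable=occurs, Forward gearbox 2 is down=not → not all inputs occur → does not occur.
Remote branch 2 fails [OR]: Hoist path lost=occurs, Local branch 2 lost=not, Position sensor 2 is inoperative=not → at least one input occurs → occurs.
Dam spillway gate fails to open [OR]: Local branch down=not, Remote branch inoperative=not, Remote branch 2 fails=occurs → at least one input occurs → occurs.

Yes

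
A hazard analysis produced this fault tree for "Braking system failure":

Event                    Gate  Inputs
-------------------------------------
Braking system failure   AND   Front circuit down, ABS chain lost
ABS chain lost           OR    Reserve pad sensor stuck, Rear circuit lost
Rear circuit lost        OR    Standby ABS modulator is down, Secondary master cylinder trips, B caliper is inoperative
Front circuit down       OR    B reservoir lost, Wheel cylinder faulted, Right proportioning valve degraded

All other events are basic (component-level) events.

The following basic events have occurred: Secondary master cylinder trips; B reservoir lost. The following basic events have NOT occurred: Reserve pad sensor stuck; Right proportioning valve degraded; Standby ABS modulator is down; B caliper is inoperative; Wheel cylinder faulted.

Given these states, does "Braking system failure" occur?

Front circuit down [OR]: B reservoir lost=occurs, Wheel cylinder faulted=not, Right proportioning valve degraded=not → at least one input occurs → occurs.
Rear circuit lost [OR]: Standby ABS modulator is down=not, Secondary master cylinder trips=occurs, B caliper is inoperative=not → at least one input occurs → occurs.
ABS chain lost [OR]: Reserve pad sensor stuck=not, Rear circuit lost=occurs → at least one input occurs → occurs.
Braking system failure [AND]: Front circuit down=occurs, ABS chain lost=occurs → all inputs occur → occurs.

Yes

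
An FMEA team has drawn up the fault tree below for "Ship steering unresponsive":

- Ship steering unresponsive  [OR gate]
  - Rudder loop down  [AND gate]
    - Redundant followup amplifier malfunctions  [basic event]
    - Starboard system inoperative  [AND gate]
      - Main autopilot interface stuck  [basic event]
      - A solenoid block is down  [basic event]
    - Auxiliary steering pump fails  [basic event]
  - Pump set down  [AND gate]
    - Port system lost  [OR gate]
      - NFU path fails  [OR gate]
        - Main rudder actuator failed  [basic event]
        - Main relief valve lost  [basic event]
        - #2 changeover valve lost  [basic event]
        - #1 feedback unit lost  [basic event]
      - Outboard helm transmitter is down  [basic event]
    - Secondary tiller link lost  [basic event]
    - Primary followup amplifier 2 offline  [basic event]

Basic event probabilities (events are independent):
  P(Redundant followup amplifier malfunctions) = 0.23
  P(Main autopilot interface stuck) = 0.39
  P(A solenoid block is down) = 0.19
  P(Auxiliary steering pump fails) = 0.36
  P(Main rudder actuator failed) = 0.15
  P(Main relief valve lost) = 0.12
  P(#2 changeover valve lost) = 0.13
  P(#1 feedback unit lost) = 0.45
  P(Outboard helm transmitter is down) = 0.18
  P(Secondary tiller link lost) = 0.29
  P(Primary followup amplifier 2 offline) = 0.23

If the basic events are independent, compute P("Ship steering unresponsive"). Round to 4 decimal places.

P(Starboard system inoperative) [AND] = 0.39 × 0.19 = 0.074100
P(Rudder loop down) [AND] = 0.23 × 0.074100 × 0.36 = 0.006135
P(NFU path fails) [OR] = 1 − (1−0.15) × (1−0.12) × (1−0.13) × (1−0.45) = 0.642082
P(Port system lost) [OR] = 1 − (1−0.642082) × (1−0.18) = 0.706507
P(Pump set down) [AND] = 0.706507 × 0.29 × 0.23 = 0.047124
P(Ship steering unresponsive) [OR] = 1 − (1−0.006135) × (1−0.047124) = 0.052970
Rounded to 4 decimal places: P(Ship steering unresponsive) ≈ 0.0530.

0.0530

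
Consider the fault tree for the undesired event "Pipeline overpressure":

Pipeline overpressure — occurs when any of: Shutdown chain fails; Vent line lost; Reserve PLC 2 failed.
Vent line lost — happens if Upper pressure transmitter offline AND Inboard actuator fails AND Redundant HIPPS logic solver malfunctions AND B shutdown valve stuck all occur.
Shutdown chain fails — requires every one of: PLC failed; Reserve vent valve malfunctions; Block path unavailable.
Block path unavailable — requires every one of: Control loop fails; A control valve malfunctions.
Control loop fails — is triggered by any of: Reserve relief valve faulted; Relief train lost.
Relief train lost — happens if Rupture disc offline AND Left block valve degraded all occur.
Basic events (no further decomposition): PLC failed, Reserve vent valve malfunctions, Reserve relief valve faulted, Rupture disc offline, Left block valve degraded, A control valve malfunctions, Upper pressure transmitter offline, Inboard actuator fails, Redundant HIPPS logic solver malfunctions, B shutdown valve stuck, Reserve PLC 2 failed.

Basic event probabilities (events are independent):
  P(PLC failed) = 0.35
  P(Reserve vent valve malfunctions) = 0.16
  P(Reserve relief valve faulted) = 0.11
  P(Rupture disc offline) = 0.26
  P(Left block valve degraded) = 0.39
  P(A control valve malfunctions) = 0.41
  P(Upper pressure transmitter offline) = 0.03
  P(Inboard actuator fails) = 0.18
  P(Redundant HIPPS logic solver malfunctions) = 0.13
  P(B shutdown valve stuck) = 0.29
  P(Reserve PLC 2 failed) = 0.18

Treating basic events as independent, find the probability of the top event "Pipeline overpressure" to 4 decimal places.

0.1839

P(Relief train lost) [AND] = 0.26 × 0.39 = 0.101400
P(Control loop fails) [OR] = 1 − (1−0.11) × (1−0.101400) = 0.200246
P(Block path unavailable) [AND] = 0.200246 × 0.41 = 0.082101
P(Shutdown chain fails) [AND] = 0.35 × 0.16 × 0.082101 = 0.004598
P(Vent line lost) [AND] = 0.03 × 0.18 × 0.13 × 0.29 = 0.000204
P(Pipeline overpressure) [OR] = 1 − (1−0.004598) × (1−0.000204) × (1−0.18) = 0.183937
Rounded to 4 decimal places: P(Pipeline overpressure) ≈ 0.1839.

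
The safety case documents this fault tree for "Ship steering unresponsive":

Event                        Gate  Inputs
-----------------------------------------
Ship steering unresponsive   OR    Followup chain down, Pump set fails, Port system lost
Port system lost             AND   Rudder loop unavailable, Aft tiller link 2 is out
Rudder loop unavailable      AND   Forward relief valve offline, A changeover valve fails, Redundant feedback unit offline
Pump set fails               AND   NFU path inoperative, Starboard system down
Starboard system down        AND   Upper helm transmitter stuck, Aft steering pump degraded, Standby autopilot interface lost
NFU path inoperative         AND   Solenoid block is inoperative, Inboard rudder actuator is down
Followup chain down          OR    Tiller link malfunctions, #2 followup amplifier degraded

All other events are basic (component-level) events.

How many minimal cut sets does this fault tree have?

Followup chain down [OR]: union of children's cut sets → 2 cut set(s).
NFU path inoperative [AND]: one cut set from each child combined → 1 × 1 = 1 cut set(s).
Starboard system down [AND]: one cut set from each child combined → 1 × 1 × 1 = 1 cut set(s).
Pump set fails [AND]: one cut set from each child combined → 1 × 1 = 1 cut set(s).
Rudder loop unavailable [AND]: one cut set from each child combined → 1 × 1 × 1 = 1 cut set(s).
Port system lost [AND]: one cut set from each child combined → 1 × 1 = 1 cut set(s).
Ship steering unresponsive [OR]: union of children's cut sets → 4 cut set(s).
Minimal cut sets: {Tiller link malfunctions}; {#2 followup amplifier degraded}; {Aft steering pump degraded, Inboard rudder actuator is down, Solenoid block is inoperative, Standby autopilot interface lost, Upper helm transmitter stuck}; {A changeover valve fails, Aft tiller link 2 is out, Forward relief valve offline, Redundant feedback unit offline}.

4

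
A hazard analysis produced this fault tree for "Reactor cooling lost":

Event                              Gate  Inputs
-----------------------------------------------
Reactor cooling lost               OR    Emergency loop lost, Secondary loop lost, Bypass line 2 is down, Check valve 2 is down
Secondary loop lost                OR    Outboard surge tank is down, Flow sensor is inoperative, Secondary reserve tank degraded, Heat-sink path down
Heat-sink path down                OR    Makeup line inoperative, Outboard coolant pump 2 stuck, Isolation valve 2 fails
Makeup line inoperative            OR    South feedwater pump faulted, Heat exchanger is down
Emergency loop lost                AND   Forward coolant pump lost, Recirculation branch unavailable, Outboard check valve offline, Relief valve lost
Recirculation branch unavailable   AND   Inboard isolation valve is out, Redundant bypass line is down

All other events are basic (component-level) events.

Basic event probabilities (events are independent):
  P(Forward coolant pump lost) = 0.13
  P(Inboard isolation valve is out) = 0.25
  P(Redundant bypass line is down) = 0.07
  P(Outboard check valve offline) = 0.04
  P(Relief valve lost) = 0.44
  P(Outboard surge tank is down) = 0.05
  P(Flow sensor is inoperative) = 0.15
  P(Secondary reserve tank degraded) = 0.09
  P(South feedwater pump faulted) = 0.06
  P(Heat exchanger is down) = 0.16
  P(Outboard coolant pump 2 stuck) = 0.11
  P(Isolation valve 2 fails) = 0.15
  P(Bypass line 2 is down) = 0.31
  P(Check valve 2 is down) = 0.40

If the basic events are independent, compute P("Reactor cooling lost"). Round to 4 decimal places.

P(Recirculation branch unavailable) [AND] = 0.25 × 0.07 = 0.017500
P(Emergency loop lost) [AND] = 0.13 × 0.017500 × 0.04 × 0.44 = 0.000040
P(Makeup line inoperative) [OR] = 1 − (1−0.06) × (1−0.16) = 0.210400
P(Heat-sink path down) [OR] = 1 − (1−0.210400) × (1−0.11) × (1−0.15) = 0.402668
P(Secondary loop lost) [OR] = 1 − (1−0.05) × (1−0.15) × (1−0.09) × (1−0.402668) = 0.561066
P(Reactor cooling lost) [OR] = 1 − (1−0.000040) × (1−0.561066) × (1−0.31) × (1−0.40) = 0.818289
Rounded to 4 decimal places: P(Reactor cooling lost) ≈ 0.8183.

0.8183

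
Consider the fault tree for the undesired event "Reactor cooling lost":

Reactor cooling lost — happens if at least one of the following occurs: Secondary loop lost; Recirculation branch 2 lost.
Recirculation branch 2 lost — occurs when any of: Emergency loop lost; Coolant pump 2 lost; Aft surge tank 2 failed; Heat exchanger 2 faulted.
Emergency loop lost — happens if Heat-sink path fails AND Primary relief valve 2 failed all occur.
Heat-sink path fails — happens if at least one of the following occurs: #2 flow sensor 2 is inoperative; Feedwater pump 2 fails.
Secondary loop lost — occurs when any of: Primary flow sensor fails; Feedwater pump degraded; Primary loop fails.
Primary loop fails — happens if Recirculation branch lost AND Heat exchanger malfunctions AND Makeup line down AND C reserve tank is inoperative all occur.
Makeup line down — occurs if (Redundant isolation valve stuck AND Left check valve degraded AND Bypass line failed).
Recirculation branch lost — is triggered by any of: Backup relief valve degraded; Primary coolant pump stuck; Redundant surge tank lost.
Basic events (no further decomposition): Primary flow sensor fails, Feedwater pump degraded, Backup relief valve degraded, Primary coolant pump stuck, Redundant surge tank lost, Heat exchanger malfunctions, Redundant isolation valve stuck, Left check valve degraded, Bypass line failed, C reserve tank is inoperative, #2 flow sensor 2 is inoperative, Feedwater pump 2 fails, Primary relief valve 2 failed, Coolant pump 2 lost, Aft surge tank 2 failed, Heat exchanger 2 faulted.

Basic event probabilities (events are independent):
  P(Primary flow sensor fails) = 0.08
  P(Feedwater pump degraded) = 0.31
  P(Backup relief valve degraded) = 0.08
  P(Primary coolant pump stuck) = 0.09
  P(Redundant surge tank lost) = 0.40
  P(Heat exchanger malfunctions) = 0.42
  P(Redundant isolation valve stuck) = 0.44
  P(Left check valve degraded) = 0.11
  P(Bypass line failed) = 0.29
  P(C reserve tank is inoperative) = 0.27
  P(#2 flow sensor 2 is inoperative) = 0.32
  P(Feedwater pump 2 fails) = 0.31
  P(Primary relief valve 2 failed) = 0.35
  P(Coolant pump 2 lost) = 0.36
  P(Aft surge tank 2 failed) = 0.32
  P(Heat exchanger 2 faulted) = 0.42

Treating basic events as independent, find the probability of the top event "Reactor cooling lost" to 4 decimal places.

P(Recirculation branch lost) [OR] = 1 − (1−0.08) × (1−0.09) × (1−0.40) = 0.497680
P(Makeup line down) [AND] = 0.44 × 0.11 × 0.29 = 0.014036
P(Primary loop fails) [AND] = 0.497680 × 0.42 × 0.014036 × 0.27 = 0.000792
P(Secondary loop lost) [OR] = 1 − (1−0.08) × (1−0.31) × (1−0.000792) = 0.365703
P(Heat-sink path fails) [OR] = 1 − (1−0.32) × (1−0.31) = 0.530800
P(Emergency loop lost) [AND] = 0.530800 × 0.35 = 0.185780
P(Recirculation branch 2 lost) [OR] = 1 − (1−0.185780) × (1−0.36) × (1−0.32) × (1−0.42) = 0.794478
P(Reactor cooling lost) [OR] = 1 − (1−0.365703) × (1−0.794478) = 0.869638
Rounded to 4 decimal places: P(Reactor cooling lost) ≈ 0.8696.

0.8696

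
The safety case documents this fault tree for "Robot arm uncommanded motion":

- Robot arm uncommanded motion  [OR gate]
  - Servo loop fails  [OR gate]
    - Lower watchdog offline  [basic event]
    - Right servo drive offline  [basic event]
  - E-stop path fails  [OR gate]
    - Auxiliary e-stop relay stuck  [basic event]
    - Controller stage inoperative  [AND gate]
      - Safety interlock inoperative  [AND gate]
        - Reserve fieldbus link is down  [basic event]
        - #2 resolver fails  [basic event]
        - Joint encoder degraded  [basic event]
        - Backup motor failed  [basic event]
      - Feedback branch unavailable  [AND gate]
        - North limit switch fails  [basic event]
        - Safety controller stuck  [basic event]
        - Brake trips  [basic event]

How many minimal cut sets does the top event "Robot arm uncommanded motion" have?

4

Servo loop fails [OR]: union of children's cut sets → 2 cut set(s).
Safety interlock inoperative [AND]: one cut set from each child combined → 1 × 1 × 1 × 1 = 1 cut set(s).
Feedback branch unavailable [AND]: one cut set from each child combined → 1 × 1 × 1 = 1 cut set(s).
Controller stage inoperative [AND]: one cut set from each child combined → 1 × 1 = 1 cut set(s).
E-stop path fails [OR]: union of children's cut sets → 2 cut set(s).
Robot arm uncommanded motion [OR]: union of children's cut sets → 4 cut set(s).
Minimal cut sets: {Lower watchdog offline}; {Right servo drive offline}; {Auxiliary e-stop relay stuck}; {#2 resolver fails, Backup motor failed, Brake trips, Joint encoder degraded, North limit switch fails, Reserve fieldbus link is down, Safety controller stuck}.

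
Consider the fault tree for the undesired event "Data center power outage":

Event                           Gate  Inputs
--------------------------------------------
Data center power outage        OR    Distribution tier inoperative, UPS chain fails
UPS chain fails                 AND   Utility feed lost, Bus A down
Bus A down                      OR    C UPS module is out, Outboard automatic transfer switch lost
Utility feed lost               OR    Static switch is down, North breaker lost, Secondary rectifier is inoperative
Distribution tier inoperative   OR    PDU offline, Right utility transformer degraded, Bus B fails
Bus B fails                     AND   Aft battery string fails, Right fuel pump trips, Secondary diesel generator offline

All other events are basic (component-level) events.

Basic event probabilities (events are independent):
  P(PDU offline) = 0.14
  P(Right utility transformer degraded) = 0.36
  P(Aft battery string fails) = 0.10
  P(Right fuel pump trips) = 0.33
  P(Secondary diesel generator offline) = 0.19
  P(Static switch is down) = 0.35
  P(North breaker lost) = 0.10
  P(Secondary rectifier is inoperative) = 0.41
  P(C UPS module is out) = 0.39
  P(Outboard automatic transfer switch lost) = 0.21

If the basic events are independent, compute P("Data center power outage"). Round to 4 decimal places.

P(Bus B fails) [AND] = 0.10 × 0.33 × 0.19 = 0.006270
P(Distribution tier inoperative) [OR] = 1 − (1−0.14) × (1−0.36) × (1−0.006270) = 0.453051
P(Utility feed lost) [OR] = 1 − (1−0.35) × (1−0.10) × (1−0.41) = 0.654850
P(Bus A down) [OR] = 1 − (1−0.39) × (1−0.21) = 0.518100
P(UPS chain fails) [AND] = 0.654850 × 0.518100 = 0.339278
P(Data center power outage) [OR] = 1 − (1−0.453051) × (1−0.339278) = 0.638619
Rounded to 4 decimal places: P(Data center power outage) ≈ 0.6386.

0.6386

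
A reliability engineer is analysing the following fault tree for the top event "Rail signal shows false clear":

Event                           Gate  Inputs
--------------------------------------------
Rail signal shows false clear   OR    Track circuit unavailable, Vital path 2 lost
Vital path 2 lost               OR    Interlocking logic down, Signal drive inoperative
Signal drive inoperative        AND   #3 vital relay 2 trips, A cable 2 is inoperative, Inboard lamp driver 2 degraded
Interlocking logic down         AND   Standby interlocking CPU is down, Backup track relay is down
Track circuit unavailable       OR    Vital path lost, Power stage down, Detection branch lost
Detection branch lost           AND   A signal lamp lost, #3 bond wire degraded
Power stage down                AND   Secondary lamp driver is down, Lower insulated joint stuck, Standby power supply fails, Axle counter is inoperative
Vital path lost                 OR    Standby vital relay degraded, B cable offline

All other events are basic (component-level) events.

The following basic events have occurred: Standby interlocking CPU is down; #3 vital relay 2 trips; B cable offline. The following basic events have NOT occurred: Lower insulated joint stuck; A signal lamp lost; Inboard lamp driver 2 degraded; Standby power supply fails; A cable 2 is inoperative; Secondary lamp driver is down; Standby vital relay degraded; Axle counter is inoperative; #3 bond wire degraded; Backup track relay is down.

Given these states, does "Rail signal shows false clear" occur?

Vital path lost [OR]: Standby vital relay degraded=not, B cable offline=occurs → at least one input occurs → occurs.
Power stage down [AND]: Secondary lamp driver is down=not, Lower insulated joint stuck=not, Standby power supply fails=not, Axle counter is inoperative=not → not all inputs occur → does not occur.
Detection branch lost [AND]: A signal lamp lost=not, #3 bond wire degraded=not → not all inputs occur → does not occur.
Track circuit unavailable [OR]: Vital path lost=occurs, Power stage down=not, Detection branch lost=not → at least one input occurs → occurs.
Interlocking logic down [AND]: Standby interlocking CPU is down=occurs, Backup track relay is down=not → not all inputs occur → does not occur.
Signal drive inoperative [AND]: #3 vital relay 2 trips=occurs, A cable 2 is inoperative=not, Inboard lamp driver 2 degraded=not → not all inputs occur → does not occur.
Vital path 2 lost [OR]: Interlocking logic down=not, Signal drive inoperative=not → no input occurs → does not occur.
Rail signal shows false clear [OR]: Track circuit unavailable=occurs, Vital path 2 lost=not → at least one input occurs → occurs.

Yes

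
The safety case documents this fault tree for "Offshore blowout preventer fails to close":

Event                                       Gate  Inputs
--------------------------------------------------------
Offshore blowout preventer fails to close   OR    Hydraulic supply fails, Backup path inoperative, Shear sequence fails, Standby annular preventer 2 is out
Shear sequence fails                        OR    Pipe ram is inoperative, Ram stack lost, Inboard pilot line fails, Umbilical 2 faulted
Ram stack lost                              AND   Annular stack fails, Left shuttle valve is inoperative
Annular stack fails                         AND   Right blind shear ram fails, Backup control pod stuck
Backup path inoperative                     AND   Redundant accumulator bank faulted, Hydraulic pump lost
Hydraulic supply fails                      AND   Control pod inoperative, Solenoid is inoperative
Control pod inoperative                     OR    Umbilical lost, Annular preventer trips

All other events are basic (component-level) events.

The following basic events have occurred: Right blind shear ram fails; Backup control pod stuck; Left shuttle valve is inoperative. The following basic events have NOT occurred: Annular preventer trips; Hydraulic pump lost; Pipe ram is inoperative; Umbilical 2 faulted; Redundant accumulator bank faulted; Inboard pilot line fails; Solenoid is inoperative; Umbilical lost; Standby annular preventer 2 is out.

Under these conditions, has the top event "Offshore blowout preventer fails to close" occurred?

Control pod inoperative [OR]: Umbilical lost=not, Annular preventer trips=not → no input occurs → does not occur.
Hydraulic supply fails [AND]: Control pod inoperative=not, Solenoid is inoperative=not → not all inputs occur → does not occur.
Backup path inoperative [AND]: Redundant accumulator bank faulted=not, Hydraulic pump lost=not → not all inputs occur → does not occur.
Annular stack fails [AND]: Right blind shear ram fails=occurs, Backup control pod stuck=occurs → all inputs occur → occurs.
Ram stack lost [AND]: Annular stack fails=occurs, Left shuttle valve is inoperative=occurs → all inputs occur → occurs.
Shear sequence fails [OR]: Pipe ram is inoperative=not, Ram stack lost=occurs, Inboard pilot line fails=not, Umbilical 2 faulted=not → at least one input occurs → occurs.
Offshore blowout preventer fails to close [OR]: Hydraulic supply fails=not, Backup path inoperative=not, Shear sequence fails=occurs, Standby annular preventer 2 is out=not → at least one input occurs → occurs.

Yes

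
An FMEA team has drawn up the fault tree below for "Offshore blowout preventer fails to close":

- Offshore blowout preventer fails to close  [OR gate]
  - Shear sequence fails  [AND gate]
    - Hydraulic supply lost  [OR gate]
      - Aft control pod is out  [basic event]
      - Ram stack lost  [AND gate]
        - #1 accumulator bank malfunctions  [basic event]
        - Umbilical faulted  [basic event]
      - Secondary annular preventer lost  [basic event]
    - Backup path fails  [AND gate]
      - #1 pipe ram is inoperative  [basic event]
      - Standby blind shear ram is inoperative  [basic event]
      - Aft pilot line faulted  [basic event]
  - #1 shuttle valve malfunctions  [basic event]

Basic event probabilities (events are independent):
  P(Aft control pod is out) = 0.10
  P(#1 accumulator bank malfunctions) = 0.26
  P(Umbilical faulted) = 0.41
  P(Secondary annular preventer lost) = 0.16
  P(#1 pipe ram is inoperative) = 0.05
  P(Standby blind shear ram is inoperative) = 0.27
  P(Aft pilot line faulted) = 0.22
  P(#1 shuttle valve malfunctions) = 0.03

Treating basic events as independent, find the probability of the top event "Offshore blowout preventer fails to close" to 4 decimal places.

0.0309

P(Ram stack lost) [AND] = 0.26 × 0.41 = 0.106600
P(Hydraulic supply lost) [OR] = 1 − (1−0.10) × (1−0.106600) × (1−0.16) = 0.324590
P(Backup path fails) [AND] = 0.05 × 0.27 × 0.22 = 0.002970
P(Shear sequence fails) [AND] = 0.324590 × 0.002970 = 0.000964
P(Offshore blowout preventer fails to close) [OR] = 1 − (1−0.000964) × (1−0.03) = 0.030935
Rounded to 4 decimal places: P(Offshore blowout preventer fails to close) ≈ 0.0309.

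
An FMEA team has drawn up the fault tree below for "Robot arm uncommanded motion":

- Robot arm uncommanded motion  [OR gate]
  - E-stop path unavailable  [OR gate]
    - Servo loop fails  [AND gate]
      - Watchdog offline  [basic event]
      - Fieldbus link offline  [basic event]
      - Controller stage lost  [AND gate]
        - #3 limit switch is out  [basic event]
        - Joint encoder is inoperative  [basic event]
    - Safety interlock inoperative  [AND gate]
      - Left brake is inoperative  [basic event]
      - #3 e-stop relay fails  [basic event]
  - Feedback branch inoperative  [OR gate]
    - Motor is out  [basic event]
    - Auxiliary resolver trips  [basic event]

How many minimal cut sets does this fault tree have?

4

Controller stage lost [AND]: one cut set from each child combined → 1 × 1 = 1 cut set(s).
Servo loop fails [AND]: one cut set from each child combined → 1 × 1 × 1 = 1 cut set(s).
Safety interlock inoperative [AND]: one cut set from each child combined → 1 × 1 = 1 cut set(s).
E-stop path unavailable [OR]: union of children's cut sets → 2 cut set(s).
Feedback branch inoperative [OR]: union of children's cut sets → 2 cut set(s).
Robot arm uncommanded motion [OR]: union of children's cut sets → 4 cut set(s).
Minimal cut sets: {#3 limit switch is out, Fieldbus link offline, Joint encoder is inoperative, Watchdog offline}; {#3 e-stop relay fails, Left brake is inoperative}; {Motor is out}; {Auxiliary resolver trips}.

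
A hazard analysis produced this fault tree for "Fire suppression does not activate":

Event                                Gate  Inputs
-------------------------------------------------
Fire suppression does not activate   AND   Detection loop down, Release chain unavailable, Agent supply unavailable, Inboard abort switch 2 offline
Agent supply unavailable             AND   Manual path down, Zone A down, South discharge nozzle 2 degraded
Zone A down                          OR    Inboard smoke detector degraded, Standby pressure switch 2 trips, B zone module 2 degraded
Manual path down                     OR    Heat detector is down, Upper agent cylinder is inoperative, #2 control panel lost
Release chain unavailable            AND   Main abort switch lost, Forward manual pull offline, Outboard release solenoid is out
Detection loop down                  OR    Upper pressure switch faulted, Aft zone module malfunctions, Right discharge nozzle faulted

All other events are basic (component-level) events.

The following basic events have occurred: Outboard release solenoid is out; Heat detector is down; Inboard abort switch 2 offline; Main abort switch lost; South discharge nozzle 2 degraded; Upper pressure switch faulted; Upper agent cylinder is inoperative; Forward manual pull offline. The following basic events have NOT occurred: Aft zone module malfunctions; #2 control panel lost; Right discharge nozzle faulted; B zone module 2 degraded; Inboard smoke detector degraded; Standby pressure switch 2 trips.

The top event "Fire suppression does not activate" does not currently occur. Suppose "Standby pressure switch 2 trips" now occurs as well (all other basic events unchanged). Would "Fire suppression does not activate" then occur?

Yes

Counterfactual: set "Standby pressure switch 2 trips" to occurred.
Detection loop down [OR]: Upper pressure switch faulted=occurs, Aft zone module malfunctions=not, Right discharge nozzle faulted=not → at least one input occurs → occurs.
Release chain unavailable [AND]: Main abort switch lost=occurs, Forward manual pull offline=occurs, Outboard release solenoid is out=occurs → all inputs occur → occurs.
Manual path down [OR]: Heat detector is down=occurs, Upper agent cylinder is inoperative=occurs, #2 control panel lost=not → at least one input occurs → occurs.
Zone A down [OR]: Inboard smoke detector degraded=not, Standby pressure switch 2 trips=occurs, B zone module 2 degraded=not → at least one input occurs → occurs.
Agent supply unavailable [AND]: Manual path down=occurs, Zone A down=occurs, South discharge nozzle 2 degraded=occurs → all inputs occur → occurs.
Fire suppression does not activate [AND]: Detection loop down=occurs, Release chain unavailable=occurs, Agent supply unavailable=occurs, Inboard abort switch 2 offline=occurs → all inputs occur → occurs.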